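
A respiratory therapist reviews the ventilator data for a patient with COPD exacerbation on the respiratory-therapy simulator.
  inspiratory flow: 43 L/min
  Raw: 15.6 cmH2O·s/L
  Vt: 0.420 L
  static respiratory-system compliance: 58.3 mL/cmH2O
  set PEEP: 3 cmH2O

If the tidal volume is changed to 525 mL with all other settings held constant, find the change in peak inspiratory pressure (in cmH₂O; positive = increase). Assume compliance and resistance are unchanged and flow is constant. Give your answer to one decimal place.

1.8

PIP = Vt/C + R·V̇ + PEEP (constant-flow equation of motion).
Only the elastic term changes: ΔPIP = ΔVt / C = (525 − 420) / 58.3 = 1.801 cmH2O.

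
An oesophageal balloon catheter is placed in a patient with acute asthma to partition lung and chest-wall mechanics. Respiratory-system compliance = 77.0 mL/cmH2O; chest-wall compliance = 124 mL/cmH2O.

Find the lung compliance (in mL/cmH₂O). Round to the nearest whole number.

203

1/CL = 1/Crs − 1/Ccw.
1/CL = 1/77.0 − 1/124 = 0.004922.
CL = 203.17 mL/cmH2O.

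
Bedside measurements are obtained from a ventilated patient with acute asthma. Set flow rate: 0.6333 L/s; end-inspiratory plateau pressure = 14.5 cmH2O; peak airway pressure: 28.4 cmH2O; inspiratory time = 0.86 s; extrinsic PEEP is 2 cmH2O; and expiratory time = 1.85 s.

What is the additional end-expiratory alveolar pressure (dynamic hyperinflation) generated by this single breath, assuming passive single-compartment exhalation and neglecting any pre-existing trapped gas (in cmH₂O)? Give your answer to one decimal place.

1.8

Vt = flow × Ti = 0.6333 L/s × 0.86 s × 1000 mL/L = 544.64 mL.
R = (PIP − Pplat)/V̇ = (28.4 − 14.5) / 0.6333 = 13.9/0.6333 = 21.949 cmH2O·s/L.
C = Vt/(Pplat − PEEP) = 544.64 / (14.5 − 2) = 544.64/12.5 = 43.571 mL/cmH2O.
τ = R × C = 21.949 × 0.04357 L/cmH2O = 0.9563 s.
Fraction remaining = e^(−Te/τ) = e^(−1.85/0.9563) = 0.1445; trapped volume = 544.64 × 0.1445 = 78.7 mL.
Additional alveolar pressure from trapping ≈ V_trapped / C = 78.7 / 43.571 = 1.806 cmH2O.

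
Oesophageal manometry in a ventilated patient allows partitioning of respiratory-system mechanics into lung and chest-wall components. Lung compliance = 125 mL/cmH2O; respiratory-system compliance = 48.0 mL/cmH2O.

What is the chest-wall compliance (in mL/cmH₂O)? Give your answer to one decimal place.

77.9

1/Ccw = 1/Crs − 1/CL.
1/Ccw = 1/48.0 − 1/125 = 0.01283.
Ccw = 77.942 mL/cmH2O.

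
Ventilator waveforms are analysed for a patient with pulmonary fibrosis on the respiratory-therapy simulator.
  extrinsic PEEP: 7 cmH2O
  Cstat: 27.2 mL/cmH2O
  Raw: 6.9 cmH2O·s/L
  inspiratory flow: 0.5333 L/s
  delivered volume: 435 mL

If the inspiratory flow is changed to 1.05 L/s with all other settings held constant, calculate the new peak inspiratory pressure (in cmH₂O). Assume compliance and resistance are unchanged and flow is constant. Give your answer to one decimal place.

PIP = Vt/C + R·V̇ + PEEP (constant-flow equation of motion).
Only the resistive term changes: ΔPIP = R × ΔV̇ = 6.9 × (1.05 − 0.5333) = 6.9 × 0.5167 = 3.565 cmH2O.
Original PIP = 435/27.2 + 6.9×0.5333 + 7 = 26.672 cmH2O; new PIP = 26.672 + (3.565) = 30.237 cmH2O.

30.2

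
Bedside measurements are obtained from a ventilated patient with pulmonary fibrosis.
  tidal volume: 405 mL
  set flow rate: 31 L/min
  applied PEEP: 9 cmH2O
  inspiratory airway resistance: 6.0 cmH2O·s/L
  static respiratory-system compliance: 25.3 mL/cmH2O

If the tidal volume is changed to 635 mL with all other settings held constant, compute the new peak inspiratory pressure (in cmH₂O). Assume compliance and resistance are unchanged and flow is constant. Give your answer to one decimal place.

Flow: 31 L/min ÷ 60 = 0.5167 L/s.
PIP = Vt/C + R·V̇ + PEEP (constant-flow equation of motion).
Only the elastic term changes: ΔPIP = ΔVt / C = (635 − 405) / 25.3 = 9.091 cmH2O.
Original PIP = 405/25.3 + 6.0×0.5167 + 9 = 28.108 cmH2O; new PIP = 28.108 + (9.091) = 37.199 cmH2O.

37.2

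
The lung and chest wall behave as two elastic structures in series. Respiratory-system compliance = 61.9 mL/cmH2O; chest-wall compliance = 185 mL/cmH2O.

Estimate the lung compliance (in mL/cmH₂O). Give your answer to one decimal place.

93.0

1/CL = 1/Crs − 1/Ccw.
1/CL = 1/61.9 − 1/185 = 0.01075.
CL = 93.023 mL/cmH2O.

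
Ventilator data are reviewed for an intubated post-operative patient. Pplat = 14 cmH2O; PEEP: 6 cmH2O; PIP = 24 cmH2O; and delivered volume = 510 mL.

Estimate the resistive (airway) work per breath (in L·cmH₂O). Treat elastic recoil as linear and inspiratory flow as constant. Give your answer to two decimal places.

5.10

With constant inspiratory flow the resistive pressure is constant at PIP − Pplat = 24 − 14 = 10.0 cmH2O, so resistive work = 10.0 × 0.510 = 5.1 L·cmH2O.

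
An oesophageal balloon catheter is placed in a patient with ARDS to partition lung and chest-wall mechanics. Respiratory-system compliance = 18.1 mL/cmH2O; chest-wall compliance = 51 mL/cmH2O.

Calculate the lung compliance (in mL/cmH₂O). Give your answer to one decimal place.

1/CL = 1/Crs − 1/Ccw.
1/CL = 1/18.1 − 1/51 = 0.03564.
CL = 28.058 mL/cmH2O.

28.1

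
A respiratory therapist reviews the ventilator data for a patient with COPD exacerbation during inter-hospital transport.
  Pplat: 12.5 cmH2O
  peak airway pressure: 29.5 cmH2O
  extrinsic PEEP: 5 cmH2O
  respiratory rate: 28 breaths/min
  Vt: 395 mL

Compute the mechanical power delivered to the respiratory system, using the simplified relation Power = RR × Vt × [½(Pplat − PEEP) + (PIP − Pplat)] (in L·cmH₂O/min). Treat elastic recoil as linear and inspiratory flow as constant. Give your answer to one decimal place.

Per-breath work = Vt × [½(Pplat−PEEP) + (PIP−Pplat)] = 0.395 × [0.5×7.5 + 17.0] = 0.395 × 20.75 = 8.196 L·cmH2O.
Power = 28 × 8.196 = 229.49 L·cmH2O/min.

229.5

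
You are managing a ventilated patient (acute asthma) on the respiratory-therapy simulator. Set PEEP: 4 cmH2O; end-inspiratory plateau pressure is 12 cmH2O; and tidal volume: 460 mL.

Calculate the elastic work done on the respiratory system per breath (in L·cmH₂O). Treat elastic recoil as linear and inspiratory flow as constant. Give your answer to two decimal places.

Elastic work ≈ ½ × (Pplat − PEEP) × Vt = 0.5 × (12 − 4) × 0.460 L = 0.5 × 8.0 × 0.460 = 1.84 L·cmH2O.

1.84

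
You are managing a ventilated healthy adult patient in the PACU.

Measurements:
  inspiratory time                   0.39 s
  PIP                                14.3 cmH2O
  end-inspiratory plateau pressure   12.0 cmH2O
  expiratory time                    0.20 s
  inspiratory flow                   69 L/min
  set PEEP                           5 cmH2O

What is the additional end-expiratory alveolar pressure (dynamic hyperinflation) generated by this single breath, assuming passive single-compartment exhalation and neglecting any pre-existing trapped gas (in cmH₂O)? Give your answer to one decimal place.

Flow: 69 L/min ÷ 60 = 1.15 L/s.
Vt = flow × Ti = 1.15 L/s × 0.39 s × 1000 mL/L = 448.5 mL.
R = (PIP − Pplat)/V̇ = (14.3 − 12.0) / 1.15 = 2.3/1.15 = 2.0 cmH2O·s/L.
C = Vt/(Pplat − PEEP) = 448.5 / (12.0 − 5) = 448.5/7.0 = 64.071 mL/cmH2O.
τ = R × C = 2.0 × 0.06407 L/cmH2O = 0.1281 s.
Fraction remaining = e^(−Te/τ) = e^(−0.20/0.1281) = 0.2099; trapped volume = 448.5 × 0.2099 = 94.14 mL.
Additional alveolar pressure from trapping ≈ V_trapped / C = 94.14 / 64.071 = 1.469 cmH2O.

1.5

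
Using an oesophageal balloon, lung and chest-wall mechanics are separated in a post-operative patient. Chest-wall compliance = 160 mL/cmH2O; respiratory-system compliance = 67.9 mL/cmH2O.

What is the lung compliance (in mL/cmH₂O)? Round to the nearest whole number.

118

1/CL = 1/Crs − 1/Ccw.
1/CL = 1/67.9 − 1/160 = 0.008478.
CL = 117.95 mL/cmH2O.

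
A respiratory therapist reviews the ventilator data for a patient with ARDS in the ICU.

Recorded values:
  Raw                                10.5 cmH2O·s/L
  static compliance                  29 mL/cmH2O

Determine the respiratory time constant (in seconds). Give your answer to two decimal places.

0.30

τ = R × C = 10.5 × 29 mL/cmH2O = 10.5 × 0.029 L/cmH2O = 0.3045 s.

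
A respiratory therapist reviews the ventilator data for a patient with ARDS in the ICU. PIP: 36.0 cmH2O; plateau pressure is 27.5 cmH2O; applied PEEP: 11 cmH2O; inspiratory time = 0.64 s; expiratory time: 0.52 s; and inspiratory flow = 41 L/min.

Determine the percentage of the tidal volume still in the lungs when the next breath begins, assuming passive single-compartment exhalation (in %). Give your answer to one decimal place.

20.7

Flow: 41 L/min ÷ 60 = 0.6833 L/s.
Vt = flow × Ti = 0.6833 L/s × 0.64 s × 1000 mL/L = 437.31 mL.
R = (PIP − Pplat)/V̇ = (36.0 − 27.5) / 0.6833 = 8.5/0.6833 = 12.44 cmH2O·s/L.
C = Vt/(Pplat − PEEP) = 437.31 / (27.5 − 11) = 437.31/16.5 = 26.504 mL/cmH2O.
τ = R × C = 12.44 × 0.0265 L/cmH2O = 0.3297 s.
Fraction remaining at end-expiration = e^(−Te/τ) = e^(−0.52/0.3297) = 0.2066 → 20.66%.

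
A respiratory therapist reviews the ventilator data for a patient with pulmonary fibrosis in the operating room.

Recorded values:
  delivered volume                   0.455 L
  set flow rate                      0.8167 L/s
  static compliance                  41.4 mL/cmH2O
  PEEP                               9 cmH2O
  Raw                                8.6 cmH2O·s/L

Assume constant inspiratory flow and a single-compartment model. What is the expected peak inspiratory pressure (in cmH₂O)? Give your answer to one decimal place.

Equation of motion (constant flow): PIP = Vt/C + R·V̇ + PEEP.
PIP = 455/41.4 + 8.6×0.8167 + 9 = 10.99 + 7.024 + 9 = 27.014 cmH2O.

27.0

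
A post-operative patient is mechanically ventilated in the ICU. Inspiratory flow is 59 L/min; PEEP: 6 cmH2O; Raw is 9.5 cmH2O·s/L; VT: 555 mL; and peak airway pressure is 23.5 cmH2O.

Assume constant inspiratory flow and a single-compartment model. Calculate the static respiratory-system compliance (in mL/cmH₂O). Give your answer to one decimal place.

Flow: 59 L/min ÷ 60 = 0.9833 L/s.
Equation of motion (constant flow): PIP = Vt/C + R·V̇ + PEEP.
Vt/C = PIP − R·V̇ − PEEP = 23.5 − 9.5×0.9833 − 6 = 23.5 − 9.341 − 6 = 8.159 cmH2O.
C = Vt / 8.159 = 555 / 8.159 = 68.023 mL/cmH2O.

68.0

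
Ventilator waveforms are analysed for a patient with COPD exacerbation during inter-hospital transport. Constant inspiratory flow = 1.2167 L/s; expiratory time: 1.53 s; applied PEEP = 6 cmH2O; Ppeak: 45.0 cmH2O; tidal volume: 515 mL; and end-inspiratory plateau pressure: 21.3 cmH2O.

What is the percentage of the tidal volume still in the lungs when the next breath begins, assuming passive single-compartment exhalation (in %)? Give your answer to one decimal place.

9.7

R = (PIP − Pplat)/V̇ = (45.0 − 21.3) / 1.2167 = 23.7/1.2167 = 19.479 cmH2O·s/L.
C = Vt/(Pplat − PEEP) = 515.0 / (21.3 − 6) = 515.0/15.3 = 33.66 mL/cmH2O.
τ = R × C = 19.479 × 0.03366 L/cmH2O = 0.6557 s.
Fraction remaining at end-expiration = e^(−Te/τ) = e^(−1.53/0.6557) = 0.09697 → 9.697%.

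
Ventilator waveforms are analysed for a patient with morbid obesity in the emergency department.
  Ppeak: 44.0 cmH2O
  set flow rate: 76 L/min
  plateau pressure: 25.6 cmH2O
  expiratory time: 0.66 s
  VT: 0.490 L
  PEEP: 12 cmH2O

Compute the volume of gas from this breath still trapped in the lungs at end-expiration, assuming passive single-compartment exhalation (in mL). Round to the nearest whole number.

Flow: 76 L/min ÷ 60 = 1.2667 L/s.
R = (PIP − Pplat)/V̇ = (44.0 − 25.6) / 1.2667 = 18.4/1.2667 = 14.526 cmH2O·s/L.
C = Vt/(Pplat − PEEP) = 490.0 / (25.6 − 12) = 490.0/13.6 = 36.029 mL/cmH2O.
τ = R × C = 14.526 × 0.03603 L/cmH2O = 0.5234 s.
Fraction remaining = e^(−Te/τ) = e^(−0.66/0.5234) = 0.2834.
Trapped volume = 490.0 × 0.2834 = 138.87 mL.

139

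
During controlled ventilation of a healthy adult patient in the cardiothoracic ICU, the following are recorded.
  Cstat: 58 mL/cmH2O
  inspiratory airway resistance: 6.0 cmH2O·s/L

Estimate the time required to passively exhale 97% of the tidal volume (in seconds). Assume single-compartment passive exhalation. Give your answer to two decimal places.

τ = R × C = 6.0 × 58 mL/cmH2O = 6.0 × 0.058 L/cmH2O = 0.348 s.
Exhaled fraction f = 1 − e^(−t/τ) → t = −τ·ln(1 − f) = −0.348·ln(0.03) = 1.22 s.

1.22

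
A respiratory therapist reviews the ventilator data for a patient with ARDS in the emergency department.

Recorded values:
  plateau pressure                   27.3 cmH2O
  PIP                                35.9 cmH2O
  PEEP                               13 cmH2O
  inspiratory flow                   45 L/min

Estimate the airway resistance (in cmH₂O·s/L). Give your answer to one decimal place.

Flow: 45 L/min ÷ 60 = 0.75 L/s.
Raw = (PIP − Pplat) / flow = (35.9 − 27.3) / 0.75 = 8.6 / 0.75 = 11.467 cmH2O·s/L.

11.5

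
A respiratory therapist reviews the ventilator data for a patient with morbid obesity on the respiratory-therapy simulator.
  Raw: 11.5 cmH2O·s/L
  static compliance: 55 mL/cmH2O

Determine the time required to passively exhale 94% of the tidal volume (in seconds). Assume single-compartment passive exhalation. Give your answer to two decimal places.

1.78

τ = R × C = 11.5 × 55 mL/cmH2O = 11.5 × 0.055 L/cmH2O = 0.6325 s.
Exhaled fraction f = 1 − e^(−t/τ) → t = −τ·ln(1 − f) = −0.6325·ln(0.06) = 1.779 s.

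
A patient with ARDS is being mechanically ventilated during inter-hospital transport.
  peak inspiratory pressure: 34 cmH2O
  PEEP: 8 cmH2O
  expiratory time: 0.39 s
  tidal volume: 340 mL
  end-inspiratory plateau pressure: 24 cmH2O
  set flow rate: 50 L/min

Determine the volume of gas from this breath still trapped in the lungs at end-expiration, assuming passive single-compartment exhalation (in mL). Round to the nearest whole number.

Flow: 50 L/min ÷ 60 = 0.8333 L/s.
R = (PIP − Pplat)/V̇ = (34 − 24) / 0.8333 = 10.0/0.8333 = 12.0 cmH2O·s/L.
C = Vt/(Pplat − PEEP) = 340.0 / (24 − 8) = 340.0/16.0 = 21.25 mL/cmH2O.
τ = R × C = 12.0 × 0.02125 L/cmH2O = 0.255 s.
Fraction remaining = e^(−Te/τ) = e^(−0.39/0.255) = 0.2167.
Trapped volume = 340.0 × 0.2167 = 73.678 mL.

74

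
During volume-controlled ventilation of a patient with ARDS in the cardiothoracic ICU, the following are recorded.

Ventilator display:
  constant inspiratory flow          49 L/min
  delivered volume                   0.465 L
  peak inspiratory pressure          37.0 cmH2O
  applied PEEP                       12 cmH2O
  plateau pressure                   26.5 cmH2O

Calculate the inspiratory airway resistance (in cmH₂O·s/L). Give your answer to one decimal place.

12.9

Flow: 49 L/min ÷ 60 = 0.8167 L/s.
Raw = (PIP − Pplat) / flow = (37.0 − 26.5) / 0.8167 = 10.5 / 0.8167 = 12.857 cmH2O·s/L.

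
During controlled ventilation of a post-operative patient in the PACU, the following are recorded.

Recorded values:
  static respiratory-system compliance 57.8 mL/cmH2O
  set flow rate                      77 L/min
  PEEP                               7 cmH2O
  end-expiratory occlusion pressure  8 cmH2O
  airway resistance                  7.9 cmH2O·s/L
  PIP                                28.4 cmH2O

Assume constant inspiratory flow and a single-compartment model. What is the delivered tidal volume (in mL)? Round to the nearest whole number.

593

Flow: 77 L/min ÷ 60 = 1.2833 L/s.
Total PEEP = 8 cmH2O (set 7 + intrinsic 1); this is the baseline alveolar pressure.
Equation of motion (constant flow): PIP = Vt/C + R·V̇ + PEEP.
Vt/C = PIP − R·V̇ − PEEP = 28.4 − 10.138 − 8 = 10.262 cmH2O.
Vt = C × 10.262 = 57.8 × 10.262 = 593.14 mL.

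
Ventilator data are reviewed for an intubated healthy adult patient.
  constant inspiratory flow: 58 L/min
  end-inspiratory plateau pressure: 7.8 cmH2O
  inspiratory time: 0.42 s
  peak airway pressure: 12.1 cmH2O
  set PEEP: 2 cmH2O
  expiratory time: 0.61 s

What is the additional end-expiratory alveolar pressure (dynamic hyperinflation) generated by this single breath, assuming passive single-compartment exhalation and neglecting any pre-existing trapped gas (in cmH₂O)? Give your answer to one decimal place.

0.8

Flow: 58 L/min ÷ 60 = 0.9667 L/s.
Vt = flow × Ti = 0.9667 L/s × 0.42 s × 1000 mL/L = 406.01 mL.
R = (PIP − Pplat)/V̇ = (12.1 − 7.8) / 0.9667 = 4.3/0.9667 = 4.448 cmH2O·s/L.
C = Vt/(Pplat − PEEP) = 406.01 / (7.8 − 2) = 406.01/5.8 = 70.002 mL/cmH2O.
τ = R × C = 4.448 × 0.07 L/cmH2O = 0.3114 s.
Fraction remaining = e^(−Te/τ) = e^(−0.61/0.3114) = 0.141; trapped volume = 406.01 × 0.141 = 57.247 mL.
Additional alveolar pressure from trapping ≈ V_trapped / C = 57.247 / 70.002 = 0.8178 cmH2O.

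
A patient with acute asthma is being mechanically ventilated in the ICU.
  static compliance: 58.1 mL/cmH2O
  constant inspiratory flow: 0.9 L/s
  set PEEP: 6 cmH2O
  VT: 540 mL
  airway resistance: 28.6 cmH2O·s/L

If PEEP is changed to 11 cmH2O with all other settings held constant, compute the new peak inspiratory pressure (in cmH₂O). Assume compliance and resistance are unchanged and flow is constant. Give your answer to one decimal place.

46.0

PIP = Vt/C + R·V̇ + PEEP (constant-flow equation of motion).
Only the baseline term changes: ΔPIP = ΔPEEP = 11 − 6 = 5.0 cmH2O.
Original PIP = 540/58.1 + 28.6×0.9 + 6 = 41.034 cmH2O; new PIP = 41.034 + (5.0) = 46.034 cmH2O.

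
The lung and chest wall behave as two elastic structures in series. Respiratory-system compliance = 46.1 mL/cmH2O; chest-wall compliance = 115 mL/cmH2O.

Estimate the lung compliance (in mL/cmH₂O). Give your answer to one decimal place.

76.9

1/CL = 1/Crs − 1/Ccw.
1/CL = 1/46.1 − 1/115 = 0.013.
CL = 76.923 mL/cmH2O.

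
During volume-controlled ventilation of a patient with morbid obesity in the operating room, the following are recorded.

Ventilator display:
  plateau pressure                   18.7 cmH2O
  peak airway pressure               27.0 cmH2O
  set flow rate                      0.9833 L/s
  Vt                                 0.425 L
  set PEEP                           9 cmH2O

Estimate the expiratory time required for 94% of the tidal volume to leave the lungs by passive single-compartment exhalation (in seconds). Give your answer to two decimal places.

R = (PIP − Pplat)/V̇ = (27.0 − 18.7) / 0.9833 = 8.3/0.9833 = 8.441 cmH2O·s/L.
C = Vt/(Pplat − PEEP) = 425.0 / (18.7 − 9) = 425.0/9.7 = 43.814 mL/cmH2O.
τ = R × C = 8.441 × 0.04381 L/cmH2O = 0.3698 s.
t = −τ·ln(1 − 0.94) = −0.3698·ln(0.06) = 1.04 s.

1.04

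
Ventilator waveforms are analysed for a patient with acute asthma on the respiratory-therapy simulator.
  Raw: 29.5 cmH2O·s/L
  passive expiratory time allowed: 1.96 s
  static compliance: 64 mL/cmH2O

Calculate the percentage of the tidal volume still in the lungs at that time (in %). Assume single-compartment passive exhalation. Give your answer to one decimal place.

35.4

τ = R × C = 29.5 × 64 mL/cmH2O = 29.5 × 0.064 L/cmH2O = 1.888 s.
Passive exhalation: V(t)/V₀ = e^(−t/τ) = e^(−1.96/1.888) = 0.3541.
Fraction remaining = 0.3541 → 35.41%.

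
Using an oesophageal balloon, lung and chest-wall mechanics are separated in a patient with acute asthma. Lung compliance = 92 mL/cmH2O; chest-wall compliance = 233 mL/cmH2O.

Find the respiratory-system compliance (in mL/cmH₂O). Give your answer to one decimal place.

66.0

Lung and chest wall are elastances in series: 1/Crs = 1/CL + 1/Ccw.
1/Crs = 1/92 + 1/233 = 0.01516.
Crs = 65.963 mL/cmH2O.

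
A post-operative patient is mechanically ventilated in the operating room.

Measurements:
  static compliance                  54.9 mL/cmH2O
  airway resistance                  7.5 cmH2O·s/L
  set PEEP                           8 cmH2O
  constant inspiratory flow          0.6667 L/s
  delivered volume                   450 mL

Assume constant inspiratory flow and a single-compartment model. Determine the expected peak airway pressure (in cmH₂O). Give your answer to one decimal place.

21.2

Equation of motion (constant flow): PIP = Vt/C + R·V̇ + PEEP.
PIP = 450/54.9 + 7.5×0.6667 + 8 = 8.197 + 5.0 + 8 = 21.197 cmH2O.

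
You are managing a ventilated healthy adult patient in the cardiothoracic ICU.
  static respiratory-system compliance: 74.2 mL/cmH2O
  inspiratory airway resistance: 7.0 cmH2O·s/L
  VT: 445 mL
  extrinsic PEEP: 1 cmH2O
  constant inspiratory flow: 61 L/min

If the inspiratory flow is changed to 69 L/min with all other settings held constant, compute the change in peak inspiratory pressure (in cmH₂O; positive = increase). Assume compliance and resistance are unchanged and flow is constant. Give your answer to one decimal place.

Flow: 61 L/min ÷ 60 = 1.0167 L/s.
New flow: 69 L/min ÷ 60 = 1.15 L/s.
PIP = Vt/C + R·V̇ + PEEP (constant-flow equation of motion).
Only the resistive term changes: ΔPIP = R × ΔV̇ = 7.0 × (1.15 − 1.0167) = 7.0 × 0.1333 = 0.9331 cmH2O.

0.9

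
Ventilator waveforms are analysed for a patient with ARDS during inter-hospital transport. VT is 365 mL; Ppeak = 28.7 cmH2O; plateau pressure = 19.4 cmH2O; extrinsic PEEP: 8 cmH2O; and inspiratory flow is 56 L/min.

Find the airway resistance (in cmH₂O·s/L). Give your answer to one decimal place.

Flow: 56 L/min ÷ 60 = 0.9333 L/s.
Raw = (PIP − Pplat) / flow = (28.7 − 19.4) / 0.9333 = 9.3 / 0.9333 = 9.965 cmH2O·s/L.

10.0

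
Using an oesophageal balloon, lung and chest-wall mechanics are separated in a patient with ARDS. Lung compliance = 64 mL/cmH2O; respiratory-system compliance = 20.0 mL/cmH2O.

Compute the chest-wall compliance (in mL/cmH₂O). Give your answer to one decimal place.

29.1

1/Ccw = 1/Crs − 1/CL.
1/Ccw = 1/20.0 − 1/64 = 0.03438.
Ccw = 29.087 mL/cmH2O.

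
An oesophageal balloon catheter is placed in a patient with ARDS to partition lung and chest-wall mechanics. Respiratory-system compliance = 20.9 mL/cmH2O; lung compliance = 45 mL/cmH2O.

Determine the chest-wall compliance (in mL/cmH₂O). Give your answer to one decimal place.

1/Ccw = 1/Crs − 1/CL.
1/Ccw = 1/20.9 − 1/45 = 0.02562.
Ccw = 39.032 mL/cmH2O.

39.0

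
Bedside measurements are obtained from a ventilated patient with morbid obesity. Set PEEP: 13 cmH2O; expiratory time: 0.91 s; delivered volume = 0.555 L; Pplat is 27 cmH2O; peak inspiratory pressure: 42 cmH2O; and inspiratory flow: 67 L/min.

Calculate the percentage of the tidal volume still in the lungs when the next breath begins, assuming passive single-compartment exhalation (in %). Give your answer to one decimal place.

Flow: 67 L/min ÷ 60 = 1.1167 L/s.
R = (PIP − Pplat)/V̇ = (42 − 27) / 1.1167 = 15.0/1.1167 = 13.432 cmH2O·s/L.
C = Vt/(Pplat − PEEP) = 555.0 / (27 − 13) = 555.0/14.0 = 39.643 mL/cmH2O.
τ = R × C = 13.432 × 0.03964 L/cmH2O = 0.5324 s.
Fraction remaining at end-expiration = e^(−Te/τ) = e^(−0.91/0.5324) = 0.181 → 18.1%.

18.1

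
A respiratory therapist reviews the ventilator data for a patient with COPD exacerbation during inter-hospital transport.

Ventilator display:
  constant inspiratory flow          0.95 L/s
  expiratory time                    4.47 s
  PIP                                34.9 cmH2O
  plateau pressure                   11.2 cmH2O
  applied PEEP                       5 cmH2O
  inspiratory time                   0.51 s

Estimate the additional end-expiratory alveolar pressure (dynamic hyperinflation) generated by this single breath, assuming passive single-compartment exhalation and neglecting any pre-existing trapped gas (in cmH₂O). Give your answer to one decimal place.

0.6

Vt = flow × Ti = 0.95 L/s × 0.51 s × 1000 mL/L = 484.5 mL.
R = (PIP − Pplat)/V̇ = (34.9 − 11.2) / 0.95 = 23.7/0.95 = 24.947 cmH2O·s/L.
C = Vt/(Pplat − PEEP) = 484.5 / (11.2 − 5) = 484.5/6.2 = 78.145 mL/cmH2O.
τ = R × C = 24.947 × 0.07815 L/cmH2O = 1.95 s.
Fraction remaining = e^(−Te/τ) = e^(−4.47/1.95) = 0.101; trapped volume = 484.5 × 0.101 = 48.935 mL.
Additional alveolar pressure from trapping ≈ V_trapped / C = 48.935 / 78.145 = 0.6262 cmH2O.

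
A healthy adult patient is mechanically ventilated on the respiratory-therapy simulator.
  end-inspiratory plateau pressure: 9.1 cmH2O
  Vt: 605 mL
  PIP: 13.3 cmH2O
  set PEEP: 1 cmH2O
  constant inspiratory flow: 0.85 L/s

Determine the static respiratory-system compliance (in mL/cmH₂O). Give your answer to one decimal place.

74.7

Cstat = Vt / (Pplat − PEEP) = 605 / (9.1 − 1) = 605 / 8.1 = 74.691 mL/cmH2O.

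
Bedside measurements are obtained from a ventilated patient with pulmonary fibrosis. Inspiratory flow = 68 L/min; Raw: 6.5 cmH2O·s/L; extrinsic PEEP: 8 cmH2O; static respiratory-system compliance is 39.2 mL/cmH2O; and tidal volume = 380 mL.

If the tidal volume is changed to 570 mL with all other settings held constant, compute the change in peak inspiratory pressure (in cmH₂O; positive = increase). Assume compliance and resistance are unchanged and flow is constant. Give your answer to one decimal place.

PIP = Vt/C + R·V̇ + PEEP (constant-flow equation of motion).
Only the elastic term changes: ΔPIP = ΔVt / C = (570 − 380) / 39.2 = 4.847 cmH2O.

4.8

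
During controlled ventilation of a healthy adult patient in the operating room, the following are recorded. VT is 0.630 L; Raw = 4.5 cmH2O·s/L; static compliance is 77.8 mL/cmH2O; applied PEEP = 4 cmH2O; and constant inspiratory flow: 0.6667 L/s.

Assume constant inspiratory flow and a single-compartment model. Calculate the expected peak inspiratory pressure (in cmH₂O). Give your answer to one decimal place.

15.1

Equation of motion (constant flow): PIP = Vt/C + R·V̇ + PEEP.
PIP = 630/77.8 + 4.5×0.6667 + 4 = 8.098 + 3.0 + 4 = 15.098 cmH2O.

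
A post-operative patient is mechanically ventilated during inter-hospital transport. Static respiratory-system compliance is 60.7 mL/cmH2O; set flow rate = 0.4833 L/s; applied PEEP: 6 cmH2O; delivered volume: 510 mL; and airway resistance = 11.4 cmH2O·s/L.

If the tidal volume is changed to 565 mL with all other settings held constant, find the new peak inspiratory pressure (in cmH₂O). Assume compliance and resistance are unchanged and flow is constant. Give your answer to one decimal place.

20.8

PIP = Vt/C + R·V̇ + PEEP (constant-flow equation of motion).
Only the elastic term changes: ΔPIP = ΔVt / C = (565 − 510) / 60.7 = 0.9061 cmH2O.
Original PIP = 510/60.7 + 11.4×0.4833 + 6 = 19.912 cmH2O; new PIP = 19.912 + (0.9061) = 20.818 cmH2O.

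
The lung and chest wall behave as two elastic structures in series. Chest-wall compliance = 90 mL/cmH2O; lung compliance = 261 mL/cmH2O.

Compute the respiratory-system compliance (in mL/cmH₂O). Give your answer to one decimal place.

Lung and chest wall are elastances in series: 1/Crs = 1/CL + 1/Ccw.
1/Crs = 1/261 + 1/90 = 0.01494.
Crs = 66.934 mL/cmH2O.

66.9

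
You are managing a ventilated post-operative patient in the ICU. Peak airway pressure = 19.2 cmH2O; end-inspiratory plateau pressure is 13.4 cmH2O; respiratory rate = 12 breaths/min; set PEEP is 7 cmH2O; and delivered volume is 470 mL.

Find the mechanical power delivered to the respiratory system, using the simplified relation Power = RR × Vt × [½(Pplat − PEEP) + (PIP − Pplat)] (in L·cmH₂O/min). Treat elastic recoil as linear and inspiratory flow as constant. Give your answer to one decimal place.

50.8

Per-breath work = Vt × [½(Pplat−PEEP) + (PIP−Pplat)] = 0.470 × [0.5×6.4 + 5.8] = 0.470 × 9.0 = 4.23 L·cmH2O.
Power = 12 × 4.23 = 50.76 L·cmH2O/min.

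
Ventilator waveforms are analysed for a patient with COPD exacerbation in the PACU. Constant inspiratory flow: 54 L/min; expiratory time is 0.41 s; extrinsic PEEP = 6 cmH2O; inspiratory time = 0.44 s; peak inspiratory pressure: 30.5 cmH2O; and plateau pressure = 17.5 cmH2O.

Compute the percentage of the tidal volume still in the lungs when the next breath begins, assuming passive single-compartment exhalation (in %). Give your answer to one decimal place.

Flow: 54 L/min ÷ 60 = 0.9 L/s.
Vt = flow × Ti = 0.9 L/s × 0.44 s × 1000 mL/L = 396.0 mL.
R = (PIP − Pplat)/V̇ = (30.5 − 17.5) / 0.9 = 13.0/0.9 = 14.444 cmH2O·s/L.
C = Vt/(Pplat − PEEP) = 396.0 / (17.5 − 6) = 396.0/11.5 = 34.435 mL/cmH2O.
τ = R × C = 14.444 × 0.03444 L/cmH2O = 0.4975 s.
Fraction remaining at end-expiration = e^(−Te/τ) = e^(−0.41/0.4975) = 0.4386 → 43.86%.

43.9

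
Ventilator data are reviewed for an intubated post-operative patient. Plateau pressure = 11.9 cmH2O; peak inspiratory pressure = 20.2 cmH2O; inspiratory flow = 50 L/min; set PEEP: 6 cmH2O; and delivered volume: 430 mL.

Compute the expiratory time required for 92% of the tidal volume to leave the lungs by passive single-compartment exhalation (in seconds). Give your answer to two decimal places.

Flow: 50 L/min ÷ 60 = 0.8333 L/s.
R = (PIP − Pplat)/V̇ = (20.2 − 11.9) / 0.8333 = 8.3/0.8333 = 9.96 cmH2O·s/L.
C = Vt/(Pplat − PEEP) = 430.0 / (11.9 − 6) = 430.0/5.9 = 72.881 mL/cmH2O.
τ = R × C = 9.96 × 0.07288 L/cmH2O = 0.7259 s.
t = −τ·ln(1 − 0.92) = −0.7259·ln(0.08) = 1.833 s.

1.83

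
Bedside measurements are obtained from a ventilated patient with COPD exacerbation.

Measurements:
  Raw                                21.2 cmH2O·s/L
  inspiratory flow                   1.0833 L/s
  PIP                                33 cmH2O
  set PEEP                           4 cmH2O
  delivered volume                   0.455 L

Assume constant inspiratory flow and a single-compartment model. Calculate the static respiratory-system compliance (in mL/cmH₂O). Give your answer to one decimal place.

Equation of motion (constant flow): PIP = Vt/C + R·V̇ + PEEP.
Vt/C = PIP − R·V̇ − PEEP = 33 − 21.2×1.0833 − 4 = 33 − 22.966 − 4 = 6.034 cmH2O.
C = Vt / 6.034 = 455 / 6.034 = 75.406 mL/cmH2O.

75.4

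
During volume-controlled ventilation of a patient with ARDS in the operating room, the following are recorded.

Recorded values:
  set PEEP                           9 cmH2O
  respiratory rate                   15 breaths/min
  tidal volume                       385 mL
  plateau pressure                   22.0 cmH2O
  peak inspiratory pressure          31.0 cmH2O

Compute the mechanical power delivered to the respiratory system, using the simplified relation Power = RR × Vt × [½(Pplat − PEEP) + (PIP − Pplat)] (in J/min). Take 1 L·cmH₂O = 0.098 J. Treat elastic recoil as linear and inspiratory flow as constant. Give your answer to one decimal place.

8.8

Per-breath work = Vt × [½(Pplat−PEEP) + (PIP−Pplat)] = 0.385 × [0.5×13.0 + 9.0] = 0.385 × 15.5 = 5.968 L·cmH2O.
Power = 15 × 5.968 = 89.52 L·cmH2O/min.
× 0.098 J/(L·cmH2O) → 8.773 J/min.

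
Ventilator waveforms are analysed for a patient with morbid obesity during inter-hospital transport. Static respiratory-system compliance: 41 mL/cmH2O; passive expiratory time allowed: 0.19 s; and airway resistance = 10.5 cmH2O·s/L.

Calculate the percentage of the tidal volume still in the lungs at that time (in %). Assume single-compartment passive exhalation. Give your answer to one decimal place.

64.3

τ = R × C = 10.5 × 41 mL/cmH2O = 10.5 × 0.041 L/cmH2O = 0.4305 s.
Passive exhalation: V(t)/V₀ = e^(−t/τ) = e^(−0.19/0.4305) = 0.6432.
Fraction remaining = 0.6432 → 64.32%.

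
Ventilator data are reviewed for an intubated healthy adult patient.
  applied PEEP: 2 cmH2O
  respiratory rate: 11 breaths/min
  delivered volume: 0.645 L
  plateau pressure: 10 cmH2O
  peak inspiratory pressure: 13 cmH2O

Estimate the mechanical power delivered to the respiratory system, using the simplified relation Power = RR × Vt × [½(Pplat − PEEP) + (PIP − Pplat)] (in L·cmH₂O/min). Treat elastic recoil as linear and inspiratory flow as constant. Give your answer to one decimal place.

49.7

Per-breath work = Vt × [½(Pplat−PEEP) + (PIP−Pplat)] = 0.645 × [0.5×8.0 + 3.0] = 0.645 × 7.0 = 4.515 L·cmH2O.
Power = 11 × 4.515 = 49.665 L·cmH2O/min.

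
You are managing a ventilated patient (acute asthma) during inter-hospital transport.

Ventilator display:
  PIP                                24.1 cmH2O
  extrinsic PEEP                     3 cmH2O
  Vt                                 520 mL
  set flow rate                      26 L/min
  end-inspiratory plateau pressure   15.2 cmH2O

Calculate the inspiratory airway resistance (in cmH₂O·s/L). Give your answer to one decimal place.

Flow: 26 L/min ÷ 60 = 0.4333 L/s.
Raw = (PIP − Pplat) / flow = (24.1 − 15.2) / 0.4333 = 8.9 / 0.4333 = 20.54 cmH2O·s/L.

20.5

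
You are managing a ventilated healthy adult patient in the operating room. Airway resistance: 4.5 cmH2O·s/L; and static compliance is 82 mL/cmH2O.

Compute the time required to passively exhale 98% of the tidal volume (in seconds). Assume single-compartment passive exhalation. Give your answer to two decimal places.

1.44

τ = R × C = 4.5 × 82 mL/cmH2O = 4.5 × 0.082 L/cmH2O = 0.369 s.
Exhaled fraction f = 1 − e^(−t/τ) → t = −τ·ln(1 − f) = −0.369·ln(0.02) = 1.444 s.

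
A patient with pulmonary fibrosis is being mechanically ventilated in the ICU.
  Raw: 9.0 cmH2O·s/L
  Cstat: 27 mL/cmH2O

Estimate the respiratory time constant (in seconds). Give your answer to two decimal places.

τ = R × C = 9.0 × 27 mL/cmH2O = 9.0 × 0.027 L/cmH2O = 0.243 s.

0.24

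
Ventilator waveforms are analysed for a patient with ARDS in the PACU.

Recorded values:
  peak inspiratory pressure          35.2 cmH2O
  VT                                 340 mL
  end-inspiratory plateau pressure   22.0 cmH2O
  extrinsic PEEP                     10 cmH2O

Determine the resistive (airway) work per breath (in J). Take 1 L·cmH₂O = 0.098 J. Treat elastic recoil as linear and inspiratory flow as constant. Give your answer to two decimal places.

0.44

With constant inspiratory flow the resistive pressure is constant at PIP − Pplat = 35.2 − 22.0 = 13.2 cmH2O, so resistive work = 13.2 × 0.340 = 4.488 L·cmH2O.
× 0.098 J/(L·cmH2O) → 0.4398 J.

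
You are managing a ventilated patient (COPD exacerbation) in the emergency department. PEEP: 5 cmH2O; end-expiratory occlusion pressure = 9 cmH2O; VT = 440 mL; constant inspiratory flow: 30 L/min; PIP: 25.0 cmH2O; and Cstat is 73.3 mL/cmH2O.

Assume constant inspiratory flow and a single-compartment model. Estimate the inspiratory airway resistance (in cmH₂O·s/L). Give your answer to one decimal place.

Flow: 30 L/min ÷ 60 = 0.5 L/s.
Total PEEP = 9 cmH2O (set 5 + intrinsic 4); this is the baseline alveolar pressure.
Equation of motion (constant flow): PIP = Vt/C + R·V̇ + PEEP.
R·V̇ = PIP − Vt/C − PEEP = 25.0 − 440/73.3 − 9 = 25.0 − 6.003 − 9 = 9.997 cmH2O.
R = 9.997 / 0.5 = 19.994 cmH2O·s/L.

20.0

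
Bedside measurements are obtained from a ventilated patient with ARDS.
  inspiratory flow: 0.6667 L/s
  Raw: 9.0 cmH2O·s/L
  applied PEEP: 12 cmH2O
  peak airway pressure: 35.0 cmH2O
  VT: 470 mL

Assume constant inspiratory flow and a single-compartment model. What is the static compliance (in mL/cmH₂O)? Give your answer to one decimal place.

Equation of motion (constant flow): PIP = Vt/C + R·V̇ + PEEP.
Vt/C = PIP − R·V̇ − PEEP = 35.0 − 9.0×0.6667 − 12 = 35.0 − 6.0 − 12 = 17.0 cmH2O.
C = Vt / 17.0 = 470 / 17.0 = 27.647 mL/cmH2O.

27.6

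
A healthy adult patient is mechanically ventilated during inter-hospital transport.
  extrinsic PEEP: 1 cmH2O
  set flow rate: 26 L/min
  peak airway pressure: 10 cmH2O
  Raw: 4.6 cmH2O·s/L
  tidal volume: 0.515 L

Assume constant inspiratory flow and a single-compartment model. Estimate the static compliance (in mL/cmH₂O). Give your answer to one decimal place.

Flow: 26 L/min ÷ 60 = 0.4333 L/s.
Equation of motion (constant flow): PIP = Vt/C + R·V̇ + PEEP.
Vt/C = PIP − R·V̇ − PEEP = 10 − 4.6×0.4333 − 1 = 10 − 1.993 − 1 = 7.007 cmH2O.
C = Vt / 7.007 = 515 / 7.007 = 73.498 mL/cmH2O.

73.5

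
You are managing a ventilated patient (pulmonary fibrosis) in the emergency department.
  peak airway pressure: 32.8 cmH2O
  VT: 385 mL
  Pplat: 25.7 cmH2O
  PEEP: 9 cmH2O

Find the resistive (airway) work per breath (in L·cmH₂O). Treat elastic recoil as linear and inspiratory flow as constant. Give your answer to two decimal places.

With constant inspiratory flow the resistive pressure is constant at PIP − Pplat = 32.8 − 25.7 = 7.1 cmH2O, so resistive work = 7.1 × 0.385 = 2.734 L·cmH2O.

2.73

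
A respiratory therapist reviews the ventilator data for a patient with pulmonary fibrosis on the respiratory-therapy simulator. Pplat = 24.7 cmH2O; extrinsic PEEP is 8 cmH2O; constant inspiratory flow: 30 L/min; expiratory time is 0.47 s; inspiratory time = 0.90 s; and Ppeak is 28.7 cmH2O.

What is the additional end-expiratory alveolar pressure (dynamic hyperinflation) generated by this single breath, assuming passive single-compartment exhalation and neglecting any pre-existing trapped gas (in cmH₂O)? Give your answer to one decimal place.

1.9

Flow: 30 L/min ÷ 60 = 0.5 L/s.
Vt = flow × Ti = 0.5 L/s × 0.90 s × 1000 mL/L = 450.0 mL.
R = (PIP − Pplat)/V̇ = (28.7 − 24.7) / 0.5 = 4.0/0.5 = 8.0 cmH2O·s/L.
C = Vt/(Pplat − PEEP) = 450.0 / (24.7 − 8) = 450.0/16.7 = 26.946 mL/cmH2O.
τ = R × C = 8.0 × 0.02695 L/cmH2O = 0.2156 s.
Fraction remaining = e^(−Te/τ) = e^(−0.47/0.2156) = 0.113; trapped volume = 450.0 × 0.113 = 50.85 mL.
Additional alveolar pressure from trapping ≈ V_trapped / C = 50.85 / 26.946 = 1.887 cmH2O.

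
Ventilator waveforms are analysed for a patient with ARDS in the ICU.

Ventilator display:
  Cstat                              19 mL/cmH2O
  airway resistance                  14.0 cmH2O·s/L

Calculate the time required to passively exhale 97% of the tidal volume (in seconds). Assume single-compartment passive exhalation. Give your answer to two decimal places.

τ = R × C = 14.0 × 19 mL/cmH2O = 14.0 × 0.019 L/cmH2O = 0.266 s.
Exhaled fraction f = 1 − e^(−t/τ) → t = −τ·ln(1 − f) = −0.266·ln(0.03) = 0.9327 s.

0.93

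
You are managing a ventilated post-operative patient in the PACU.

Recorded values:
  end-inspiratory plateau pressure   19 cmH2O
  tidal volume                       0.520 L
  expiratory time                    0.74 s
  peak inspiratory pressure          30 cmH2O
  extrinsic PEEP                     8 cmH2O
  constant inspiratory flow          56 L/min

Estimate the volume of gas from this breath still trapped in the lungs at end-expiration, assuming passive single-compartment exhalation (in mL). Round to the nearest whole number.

Flow: 56 L/min ÷ 60 = 0.9333 L/s.
R = (PIP − Pplat)/V̇ = (30 − 19) / 0.9333 = 11.0/0.9333 = 11.786 cmH2O·s/L.
C = Vt/(Pplat − PEEP) = 520.0 / (19 − 8) = 520.0/11.0 = 47.273 mL/cmH2O.
τ = R × C = 11.786 × 0.04727 L/cmH2O = 0.5571 s.
Fraction remaining = e^(−Te/τ) = e^(−0.74/0.5571) = 0.2649.
Trapped volume = 520.0 × 0.2649 = 137.75 mL.

138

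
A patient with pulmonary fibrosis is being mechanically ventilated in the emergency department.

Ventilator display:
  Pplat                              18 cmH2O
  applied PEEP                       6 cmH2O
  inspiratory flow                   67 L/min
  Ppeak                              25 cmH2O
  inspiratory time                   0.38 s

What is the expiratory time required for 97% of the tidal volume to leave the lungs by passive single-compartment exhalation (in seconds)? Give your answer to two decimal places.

Flow: 67 L/min ÷ 60 = 1.1167 L/s.
Vt = flow × Ti = 1.1167 L/s × 0.38 s × 1000 mL/L = 424.35 mL.
R = (PIP − Pplat)/V̇ = (25 − 18) / 1.1167 = 7.0/1.1167 = 6.268 cmH2O·s/L.
C = Vt/(Pplat − PEEP) = 424.35 / (18 − 6) = 424.35/12.0 = 35.363 mL/cmH2O.
τ = R × C = 6.268 × 0.03536 L/cmH2O = 0.2216 s.
t = −τ·ln(1 − 0.97) = −0.2216·ln(0.03) = 0.7771 s.

0.78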